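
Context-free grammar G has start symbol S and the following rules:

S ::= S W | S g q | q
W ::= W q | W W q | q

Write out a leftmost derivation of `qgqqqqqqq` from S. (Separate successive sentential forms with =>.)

S => SW => SgqW => qgqW => qgqWq => qgqWWqq => qgqWWqWqq => qgqqWqWqq => qgqqqqWqq => qgqqqqqqq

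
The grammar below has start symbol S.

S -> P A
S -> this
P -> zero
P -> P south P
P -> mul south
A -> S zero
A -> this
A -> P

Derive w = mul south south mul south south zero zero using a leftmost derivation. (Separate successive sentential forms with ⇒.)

S ⇒ P A ⇒ P south P A ⇒ mul south south P A ⇒ mul south south P south P A ⇒ mul south south mul south south P A ⇒ mul south south mul south south zero A ⇒ mul south south mul south south zero P ⇒ mul south south mul south south zero zero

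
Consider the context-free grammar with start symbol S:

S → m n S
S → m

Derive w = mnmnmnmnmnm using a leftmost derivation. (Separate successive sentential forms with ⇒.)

S ⇒ mnS   [S → m n S]
mnS ⇒ mnmnS   [S → m n S]
mnmnS ⇒ mnmnmnS   [S → m n S]
mnmnmnS ⇒ mnmnmnmnS   [S → m n S]
mnmnmnmnS ⇒ mnmnmnmnmnS   [S → m n S]
mnmnmnmnmnS ⇒ mnmnmnmnmnm   [S → m]

S ⇒ mnS ⇒ mnmnS ⇒ mnmnmnS ⇒ mnmnmnmnS ⇒ mnmnmnmnmnS ⇒ mnmnmnmnmnm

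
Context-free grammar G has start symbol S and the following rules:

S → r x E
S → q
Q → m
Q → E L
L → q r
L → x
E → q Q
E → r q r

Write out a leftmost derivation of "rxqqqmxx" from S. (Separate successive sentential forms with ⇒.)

S⇒rxE⇒rxqQ⇒rxqEL⇒rxqqQL⇒rxqqELL⇒rxqqqQLL⇒rxqqqmLL⇒rxqqqmxL⇒rxqqqmxx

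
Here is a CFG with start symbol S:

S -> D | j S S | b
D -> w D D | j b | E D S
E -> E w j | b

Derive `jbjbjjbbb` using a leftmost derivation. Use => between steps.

S => jSS   [S -> j S S]
jSS => jbS   [S -> b]
jbS => jbjSS   [S -> j S S]
jbjSS => jbjbS   [S -> b]
jbjbS => jbjbjSS   [S -> j S S]
jbjbjSS => jbjbjjSSS   [S -> j S S]
jbjbjjSSS => jbjbjjbSS   [S -> b]
jbjbjjbSS => jbjbjjbbS   [S -> b]
jbjbjjbbS => jbjbjjbbb   [S -> b]

S=>jSS=>jbS=>jbjSS=>jbjbS=>jbjbjSS=>jbjbjjSSS=>jbjbjjbSS=>jbjbjjbbS=>jbjbjjbbb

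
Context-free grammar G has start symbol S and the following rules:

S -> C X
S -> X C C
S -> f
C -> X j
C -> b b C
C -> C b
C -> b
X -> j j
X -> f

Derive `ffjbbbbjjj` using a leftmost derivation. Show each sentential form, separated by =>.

S => XCC => fCC => fCbC => fCbbC => fXjbbC => ffjbbC => ffjbbbbC => ffjbbbbXj => ffjbbbbjjj

S => XCC   [S -> X C C]
XCC => fCC   [X -> f]
fCC => fCbC   [C -> C b]
fCbC => fCbbC   [C -> C b]
fCbbC => fXjbbC   [C -> X j]
fXjbbC => ffjbbC   [X -> f]
ffjbbC => ffjbbbbC   [C -> b b C]
ffjbbbbC => ffjbbbbXj   [C -> X j]
ffjbbbbXj => ffjbbbbjjj   [X -> j j]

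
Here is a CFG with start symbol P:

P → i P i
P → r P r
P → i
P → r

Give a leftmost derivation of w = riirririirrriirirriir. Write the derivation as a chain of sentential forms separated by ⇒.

P ⇒ rPr ⇒ riPir ⇒ riiPiir ⇒ riirPriir ⇒ riirrPrriir ⇒ riirriPirriir ⇒ riirrirPrirriir ⇒ riirririPirirriir ⇒ riirririiPiirirriir ⇒ riirririirPriirirriir ⇒ riirririirrriirirriir

P ⇒ rPr   [P → r P r]
rPr ⇒ riPir   [P → i P i]
riPir ⇒ riiPiir   [P → i P i]
riiPiir ⇒ riirPriir   [P → r P r]
riirPriir ⇒ riirrPrriir   [P → r P r]
riirrPrriir ⇒ riirriPirriir   [P → i P i]
riirriPirriir ⇒ riirrirPrirriir   [P → r P r]
riirrirPrirriir ⇒ riirririPirirriir   [P → i P i]
riirririPirirriir ⇒ riirririiPiirirriir   [P → i P i]
riirririiPiirirriir ⇒ riirririirPriirirriir   [P → r P r]
riirririirPriirirriir ⇒ riirririirrriirirriir   [P → r]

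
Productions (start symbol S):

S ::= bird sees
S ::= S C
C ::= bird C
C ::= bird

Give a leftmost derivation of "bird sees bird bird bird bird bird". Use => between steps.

S => S C => S C C => S C C C => bird sees C C C => bird sees bird C C C => bird sees bird bird C C => bird sees bird bird bird C C => bird sees bird bird bird bird C => bird sees bird bird bird bird bird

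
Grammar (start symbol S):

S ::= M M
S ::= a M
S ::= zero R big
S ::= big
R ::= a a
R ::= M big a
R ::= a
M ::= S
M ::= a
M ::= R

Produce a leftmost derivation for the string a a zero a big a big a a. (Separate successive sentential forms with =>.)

S => a M => a S => a M M => a S M => a M M M => a S M M => a a M M M => a a S M M => a a zero R big M M => a a zero M big a big M M => a a zero R big a big M M => a a zero a big a big M M => a a zero a big a big a M => a a zero a big a big a a

S => a M   [S ::= a M]
a M => a S   [M ::= S]
a S => a M M   [S ::= M M]
a M M => a S M   [M ::= S]
a S M => a M M M   [S ::= M M]
a M M M => a S M M   [M ::= S]
a S M M => a a M M M   [S ::= a M]
a a M M M => a a S M M   [M ::= S]
a a S M M => a a zero R big M M   [S ::= zero R big]
a a zero R big M M => a a zero M big a big M M   [R ::= M big a]
a a zero M big a big M M => a a zero R big a big M M   [M ::= R]
a a zero R big a big M M => a a zero a big a big M M   [R ::= a]
a a zero a big a big M M => a a zero a big a big a M   [M ::= a]
a a zero a big a big a M => a a zero a big a big a a   [M ::= a]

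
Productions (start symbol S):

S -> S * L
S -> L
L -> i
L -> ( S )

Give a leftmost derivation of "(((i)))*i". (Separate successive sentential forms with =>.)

S => S*L => L*L => (S)*L => (L)*L => ((S))*L => ((L))*L => (((S)))*L => (((L)))*L => (((i)))*L => (((i)))*i

S => S*L   [S -> S * L]
S*L => L*L   [S -> L]
L*L => (S)*L   [L -> ( S )]
(S)*L => (L)*L   [S -> L]
(L)*L => ((S))*L   [L -> ( S )]
((S))*L => ((L))*L   [S -> L]
((L))*L => (((S)))*L   [L -> ( S )]
(((S)))*L => (((L)))*L   [S -> L]
(((L)))*L => (((i)))*L   [L -> i]
(((i)))*L => (((i)))*i   [L -> i]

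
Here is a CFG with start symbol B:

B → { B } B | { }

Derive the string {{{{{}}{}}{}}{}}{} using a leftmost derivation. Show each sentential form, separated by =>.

B => {B}B   [B → { B } B]
{B}B => {{B}B}B   [B → { B } B]
{{B}B}B => {{{B}B}B}B   [B → { B } B]
{{{B}B}B}B => {{{{B}B}B}B}B   [B → { B } B]
{{{{B}B}B}B}B => {{{{{}}B}B}B}B   [B → { }]
{{{{{}}B}B}B}B => {{{{{}}{}}B}B}B   [B → { }]
{{{{{}}{}}B}B}B => {{{{{}}{}}{}}B}B   [B → { }]
{{{{{}}{}}{}}B}B => {{{{{}}{}}{}}{}}B   [B → { }]
{{{{{}}{}}{}}{}}B => {{{{{}}{}}{}}{}}{}   [B → { }]

B => {B}B => {{B}B}B => {{{B}B}B}B => {{{{B}B}B}B}B => {{{{{}}B}B}B}B => {{{{{}}{}}B}B}B => {{{{{}}{}}{}}B}B => {{{{{}}{}}{}}{}}B => {{{{{}}{}}{}}{}}{}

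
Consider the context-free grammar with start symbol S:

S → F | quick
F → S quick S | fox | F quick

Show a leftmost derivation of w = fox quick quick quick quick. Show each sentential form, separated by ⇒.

S ⇒ F ⇒ F quick ⇒ F quick quick ⇒ F quick quick quick ⇒ F quick quick quick quick ⇒ fox quick quick quick quick

S ⇒ F   [S → F]
F ⇒ F quick   [F → F quick]
F quick ⇒ F quick quick   [F → F quick]
F quick quick ⇒ F quick quick quick   [F → F quick]
F quick quick quick ⇒ F quick quick quick quick   [F → F quick]
F quick quick quick quick ⇒ fox quick quick quick quick   [F → fox]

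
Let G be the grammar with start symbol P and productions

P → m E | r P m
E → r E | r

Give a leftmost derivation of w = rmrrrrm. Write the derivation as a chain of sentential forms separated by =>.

P => rPm => rmEm => rmrEm => rmrrEm => rmrrrEm => rmrrrrm

P => rPm   [P → r P m]
rPm => rmEm   [P → m E]
rmEm => rmrEm   [E → r E]
rmrEm => rmrrEm   [E → r E]
rmrrEm => rmrrrEm   [E → r E]
rmrrrEm => rmrrrrm   [E → r]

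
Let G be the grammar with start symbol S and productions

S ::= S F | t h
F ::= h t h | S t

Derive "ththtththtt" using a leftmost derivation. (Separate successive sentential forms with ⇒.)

S ⇒ SF ⇒ SFF ⇒ thFF ⇒ thStF ⇒ ththtF ⇒ ththtSt ⇒ ththtSFt ⇒ ththtthFt ⇒ ththtthStt ⇒ ththtththtt

S ⇒ SF   [S ::= S F]
SF ⇒ SFF   [S ::= S F]
SFF ⇒ thFF   [S ::= t h]
thFF ⇒ thStF   [F ::= S t]
thStF ⇒ ththtF   [S ::= t h]
ththtF ⇒ ththtSt   [F ::= S t]
ththtSt ⇒ ththtSFt   [S ::= S F]
ththtSFt ⇒ ththtthFt   [S ::= t h]
ththtthFt ⇒ ththtthStt   [F ::= S t]
ththtthStt ⇒ ththtththtt   [S ::= t h]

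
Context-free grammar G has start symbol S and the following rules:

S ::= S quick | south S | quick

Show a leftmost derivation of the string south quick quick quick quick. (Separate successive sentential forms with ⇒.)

S ⇒ S quick ⇒ S quick quick ⇒ south S quick quick ⇒ south S quick quick quick ⇒ south quick quick quick quick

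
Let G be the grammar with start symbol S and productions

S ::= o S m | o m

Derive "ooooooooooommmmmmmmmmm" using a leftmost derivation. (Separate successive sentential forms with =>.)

S => oSm   [S ::= o S m]
oSm => ooSmm   [S ::= o S m]
ooSmm => oooSmmm   [S ::= o S m]
oooSmmm => ooooSmmmm   [S ::= o S m]
ooooSmmmm => oooooSmmmmm   [S ::= o S m]
oooooSmmmmm => ooooooSmmmmmm   [S ::= o S m]
ooooooSmmmmmm => oooooooSmmmmmmm   [S ::= o S m]
oooooooSmmmmmmm => ooooooooSmmmmmmmm   [S ::= o S m]
ooooooooSmmmmmmmm => oooooooooSmmmmmmmmm   [S ::= o S m]
oooooooooSmmmmmmmmm => ooooooooooSmmmmmmmmmm   [S ::= o S m]
ooooooooooSmmmmmmmmmm => ooooooooooommmmmmmmmmm   [S ::= o m]

S => oSm => ooSmm => oooSmmm => ooooSmmmm => oooooSmmmmm => ooooooSmmmmmm => oooooooSmmmmmmm => ooooooooSmmmmmmmm => oooooooooSmmmmmmmmm => ooooooooooSmmmmmmmmmm => ooooooooooommmmmmmmmmm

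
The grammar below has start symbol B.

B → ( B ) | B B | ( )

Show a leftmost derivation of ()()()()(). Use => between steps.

B => BB   [B → B B]
BB => ()B   [B → ( )]
()B => ()BB   [B → B B]
()BB => ()BBB   [B → B B]
()BBB => ()BBBB   [B → B B]
()BBBB => ()()BBB   [B → ( )]
()()BBB => ()()()BB   [B → ( )]
()()()BB => ()()()()B   [B → ( )]
()()()()B => ()()()()()   [B → ( )]

B=>BB=>()B=>()BB=>()BBB=>()BBBB=>()()BBB=>()()()BB=>()()()()B=>()()()()()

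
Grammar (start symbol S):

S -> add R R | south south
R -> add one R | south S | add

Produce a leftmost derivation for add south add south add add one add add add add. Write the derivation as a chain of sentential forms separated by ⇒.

S ⇒ add R R ⇒ add south S R ⇒ add south add R R R ⇒ add south add south S R R ⇒ add south add south add R R R R ⇒ add south add south add add one R R R R ⇒ add south add south add add one add R R R ⇒ add south add south add add one add add R R ⇒ add south add south add add one add add add R ⇒ add south add south add add one add add add add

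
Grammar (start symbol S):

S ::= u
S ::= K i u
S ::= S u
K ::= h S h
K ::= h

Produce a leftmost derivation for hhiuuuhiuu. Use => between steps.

S=>Su=>Kiuu=>hShiuu=>hSuhiuu=>hSuuhiuu=>hKiuuuhiuu=>hhiuuuhiuu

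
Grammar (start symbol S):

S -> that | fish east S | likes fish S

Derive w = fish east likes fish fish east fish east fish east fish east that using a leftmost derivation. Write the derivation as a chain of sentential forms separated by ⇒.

S ⇒ fish east S   [S -> fish east S]
fish east S ⇒ fish east likes fish S   [S -> likes fish S]
fish east likes fish S ⇒ fish east likes fish fish east S   [S -> fish east S]
fish east likes fish fish east S ⇒ fish east likes fish fish east fish east S   [S -> fish east S]
fish east likes fish fish east fish east S ⇒ fish east likes fish fish east fish east fish east S   [S -> fish east S]
fish east likes fish fish east fish east fish east S ⇒ fish east likes fish fish east fish east fish east fish east S   [S -> fish east S]
fish east likes fish fish east fish east fish east fish east S ⇒ fish east likes fish fish east fish east fish east fish east that   [S -> that]

S ⇒ fish east S ⇒ fish east likes fish S ⇒ fish east likes fish fish east S ⇒ fish east likes fish fish east fish east S ⇒ fish east likes fish fish east fish east fish east S ⇒ fish east likes fish fish east fish east fish east fish east S ⇒ fish east likes fish fish east fish east fish east fish east that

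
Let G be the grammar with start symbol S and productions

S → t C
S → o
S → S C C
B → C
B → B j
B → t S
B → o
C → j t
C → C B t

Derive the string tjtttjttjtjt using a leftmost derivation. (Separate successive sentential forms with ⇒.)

S⇒SCC⇒tCCC⇒tCBtCC⇒tjtBtCC⇒tjttStCC⇒tjtttCtCC⇒tjtttjttCC⇒tjtttjttjtC⇒tjtttjttjtjt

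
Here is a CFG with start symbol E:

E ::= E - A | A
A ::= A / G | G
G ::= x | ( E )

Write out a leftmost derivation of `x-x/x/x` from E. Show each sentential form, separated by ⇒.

E ⇒ E-A ⇒ A-A ⇒ G-A ⇒ x-A ⇒ x-A/G ⇒ x-A/G/G ⇒ x-G/G/G ⇒ x-x/G/G ⇒ x-x/x/G ⇒ x-x/x/x

E ⇒ E-A   [E ::= E - A]
E-A ⇒ A-A   [E ::= A]
A-A ⇒ G-A   [A ::= G]
G-A ⇒ x-A   [G ::= x]
x-A ⇒ x-A/G   [A ::= A / G]
x-A/G ⇒ x-A/G/G   [A ::= A / G]
x-A/G/G ⇒ x-G/G/G   [A ::= G]
x-G/G/G ⇒ x-x/G/G   [G ::= x]
x-x/G/G ⇒ x-x/x/G   [G ::= x]
x-x/x/G ⇒ x-x/x/x   [G ::= x]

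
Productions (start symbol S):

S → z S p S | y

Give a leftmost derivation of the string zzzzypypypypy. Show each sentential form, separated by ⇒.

S⇒zSpS⇒zzSpSpS⇒zzzSpSpSpS⇒zzzzSpSpSpSpS⇒zzzzypSpSpSpS⇒zzzzypypSpSpS⇒zzzzypypypSpS⇒zzzzypypypypS⇒zzzzypypypypy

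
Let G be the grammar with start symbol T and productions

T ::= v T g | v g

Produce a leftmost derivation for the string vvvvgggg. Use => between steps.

T => vTg => vvTgg => vvvTggg => vvvvgggg

T => vTg   [T ::= v T g]
vTg => vvTgg   [T ::= v T g]
vvTgg => vvvTggg   [T ::= v T g]
vvvTggg => vvvvgggg   [T ::= v g]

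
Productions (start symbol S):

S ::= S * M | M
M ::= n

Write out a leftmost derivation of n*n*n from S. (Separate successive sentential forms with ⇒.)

S ⇒ S*M   [S ::= S * M]
S*M ⇒ S*M*M   [S ::= S * M]
S*M*M ⇒ M*M*M   [S ::= M]
M*M*M ⇒ n*M*M   [M ::= n]
n*M*M ⇒ n*n*M   [M ::= n]
n*n*M ⇒ n*n*n   [M ::= n]

S⇒S*M⇒S*M*M⇒M*M*M⇒n*M*M⇒n*n*M⇒n*n*n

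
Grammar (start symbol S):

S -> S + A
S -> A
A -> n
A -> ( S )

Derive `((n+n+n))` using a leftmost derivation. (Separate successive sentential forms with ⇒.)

S⇒A⇒(S)⇒(A)⇒((S))⇒((S+A))⇒((S+A+A))⇒((A+A+A))⇒((n+A+A))⇒((n+n+A))⇒((n+n+n))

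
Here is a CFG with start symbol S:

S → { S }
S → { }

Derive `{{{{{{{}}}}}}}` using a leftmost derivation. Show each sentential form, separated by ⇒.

S ⇒ {S} ⇒ {{S}} ⇒ {{{S}}} ⇒ {{{{S}}}} ⇒ {{{{{S}}}}} ⇒ {{{{{{S}}}}}} ⇒ {{{{{{{}}}}}}}

S ⇒ {S}   [S → { S }]
{S} ⇒ {{S}}   [S → { S }]
{{S}} ⇒ {{{S}}}   [S → { S }]
{{{S}}} ⇒ {{{{S}}}}   [S → { S }]
{{{{S}}}} ⇒ {{{{{S}}}}}   [S → { S }]
{{{{{S}}}}} ⇒ {{{{{{S}}}}}}   [S → { S }]
{{{{{{S}}}}}} ⇒ {{{{{{{}}}}}}}   [S → { }]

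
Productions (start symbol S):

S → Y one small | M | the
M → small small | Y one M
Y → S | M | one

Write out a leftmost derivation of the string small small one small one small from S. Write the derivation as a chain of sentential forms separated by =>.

S => Y one small   [S → Y one small]
Y one small => S one small   [Y → S]
S one small => Y one small one small   [S → Y one small]
Y one small one small => M one small one small   [Y → M]
M one small one small => small small one small one small   [M → small small]

S => Y one small => S one small => Y one small one small => M one small one small => small small one small one small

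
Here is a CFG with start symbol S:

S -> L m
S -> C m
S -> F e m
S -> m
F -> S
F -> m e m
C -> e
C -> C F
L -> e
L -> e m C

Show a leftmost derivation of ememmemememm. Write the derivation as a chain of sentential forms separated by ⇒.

S⇒Cm⇒CFm⇒CFFm⇒eFFm⇒ememFm⇒ememSm⇒ememFemm⇒ememSemm⇒ememFememm⇒ememmemememm

S ⇒ Cm   [S -> C m]
Cm ⇒ CFm   [C -> C F]
CFm ⇒ CFFm   [C -> C F]
CFFm ⇒ eFFm   [C -> e]
eFFm ⇒ ememFm   [F -> m e m]
ememFm ⇒ ememSm   [F -> S]
ememSm ⇒ ememFemm   [S -> F e m]
ememFemm ⇒ ememSemm   [F -> S]
ememSemm ⇒ ememFememm   [S -> F e m]
ememFememm ⇒ ememmemememm   [F -> m e m]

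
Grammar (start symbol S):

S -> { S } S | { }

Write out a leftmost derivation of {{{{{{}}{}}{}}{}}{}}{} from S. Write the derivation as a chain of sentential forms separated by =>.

S => {S}S => {{S}S}S => {{{S}S}S}S => {{{{S}S}S}S}S => {{{{{S}S}S}S}S}S => {{{{{{}}S}S}S}S}S => {{{{{{}}{}}S}S}S}S => {{{{{{}}{}}{}}S}S}S => {{{{{{}}{}}{}}{}}S}S => {{{{{{}}{}}{}}{}}{}}S => {{{{{{}}{}}{}}{}}{}}{}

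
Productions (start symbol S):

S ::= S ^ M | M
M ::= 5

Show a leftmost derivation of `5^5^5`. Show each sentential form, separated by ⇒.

S ⇒ S^M ⇒ S^M^M ⇒ M^M^M ⇒ 5^M^M ⇒ 5^5^M ⇒ 5^5^5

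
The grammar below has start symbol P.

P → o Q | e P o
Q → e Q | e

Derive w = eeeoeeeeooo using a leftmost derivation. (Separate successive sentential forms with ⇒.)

P⇒ePo⇒eePoo⇒eeePooo⇒eeeoQooo⇒eeeoeQooo⇒eeeoeeQooo⇒eeeoeeeQooo⇒eeeoeeeeooo

P ⇒ ePo   [P → e P o]
ePo ⇒ eePoo   [P → e P o]
eePoo ⇒ eeePooo   [P → e P o]
eeePooo ⇒ eeeoQooo   [P → o Q]
eeeoQooo ⇒ eeeoeQooo   [Q → e Q]
eeeoeQooo ⇒ eeeoeeQooo   [Q → e Q]
eeeoeeQooo ⇒ eeeoeeeQooo   [Q → e Q]
eeeoeeeQooo ⇒ eeeoeeeeooo   [Q → e]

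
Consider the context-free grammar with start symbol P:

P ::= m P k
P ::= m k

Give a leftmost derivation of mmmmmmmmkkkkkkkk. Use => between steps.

P=>mPk=>mmPkk=>mmmPkkk=>mmmmPkkkk=>mmmmmPkkkkk=>mmmmmmPkkkkkk=>mmmmmmmPkkkkkkk=>mmmmmmmmkkkkkkkk

P => mPk   [P ::= m P k]
mPk => mmPkk   [P ::= m P k]
mmPkk => mmmPkkk   [P ::= m P k]
mmmPkkk => mmmmPkkkk   [P ::= m P k]
mmmmPkkkk => mmmmmPkkkkk   [P ::= m P k]
mmmmmPkkkkk => mmmmmmPkkkkkk   [P ::= m P k]
mmmmmmPkkkkkk => mmmmmmmPkkkkkkk   [P ::= m P k]
mmmmmmmPkkkkkkk => mmmmmmmmkkkkkkkk   [P ::= m k]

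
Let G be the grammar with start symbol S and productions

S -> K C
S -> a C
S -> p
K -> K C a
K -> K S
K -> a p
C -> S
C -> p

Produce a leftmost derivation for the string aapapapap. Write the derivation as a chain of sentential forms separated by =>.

S => aC => aS => aKC => aKCaC => aKCaCaC => aapCaCaC => aapSaCaC => aapaCaCaC => aapapaCaC => aapapapaC => aapapapaS => aapapapap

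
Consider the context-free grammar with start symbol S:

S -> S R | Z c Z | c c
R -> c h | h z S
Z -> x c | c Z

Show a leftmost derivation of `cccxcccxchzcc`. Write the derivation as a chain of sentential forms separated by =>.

S => SR   [S -> S R]
SR => ZcZR   [S -> Z c Z]
ZcZR => cZcZR   [Z -> c Z]
cZcZR => ccZcZR   [Z -> c Z]
ccZcZR => cccZcZR   [Z -> c Z]
cccZcZR => cccxccZR   [Z -> x c]
cccxccZR => cccxcccZR   [Z -> c Z]
cccxcccZR => cccxcccxcR   [Z -> x c]
cccxcccxcR => cccxcccxchzS   [R -> h z S]
cccxcccxchzS => cccxcccxchzcc   [S -> c c]

S => SR => ZcZR => cZcZR => ccZcZR => cccZcZR => cccxccZR => cccxcccZR => cccxcccxcR => cccxcccxchzS => cccxcccxchzcc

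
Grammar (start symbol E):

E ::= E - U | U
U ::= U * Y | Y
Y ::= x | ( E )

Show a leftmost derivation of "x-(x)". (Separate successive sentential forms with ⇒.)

E ⇒ E-U   [E ::= E - U]
E-U ⇒ U-U   [E ::= U]
U-U ⇒ Y-U   [U ::= Y]
Y-U ⇒ x-U   [Y ::= x]
x-U ⇒ x-Y   [U ::= Y]
x-Y ⇒ x-(E)   [Y ::= ( E )]
x-(E) ⇒ x-(U)   [E ::= U]
x-(U) ⇒ x-(Y)   [U ::= Y]
x-(Y) ⇒ x-(x)   [Y ::= x]

E⇒E-U⇒U-U⇒Y-U⇒x-U⇒x-Y⇒x-(E)⇒x-(U)⇒x-(Y)⇒x-(x)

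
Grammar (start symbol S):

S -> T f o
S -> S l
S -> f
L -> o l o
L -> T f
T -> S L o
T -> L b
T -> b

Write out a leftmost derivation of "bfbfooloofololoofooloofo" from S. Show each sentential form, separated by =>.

S => Tfo => SLofo => TfoLofo => SLofoLofo => SlLofoLofo => TfolLofoLofo => SLofolLofoLofo => TfoLofolLofoLofo => LbfoLofolLofoLofo => TfbfoLofolLofoLofo => bfbfoLofolLofoLofo => bfbfooloofolLofoLofo => bfbfooloofololoofoLofo => bfbfooloofololoofooloofo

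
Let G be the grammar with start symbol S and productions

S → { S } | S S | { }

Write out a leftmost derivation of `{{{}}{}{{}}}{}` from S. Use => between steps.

S => SS => {S}S => {SS}S => {{S}S}S => {{{}}S}S => {{{}}SS}S => {{{}}{}S}S => {{{}}{}{S}}S => {{{}}{}{{}}}S => {{{}}{}{{}}}{}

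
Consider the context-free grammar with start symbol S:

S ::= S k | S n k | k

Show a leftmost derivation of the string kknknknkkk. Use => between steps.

S=>Sk=>Skk=>Snkkk=>Snknkkk=>Snknknkkk=>Sknknknkkk=>kknknknkkk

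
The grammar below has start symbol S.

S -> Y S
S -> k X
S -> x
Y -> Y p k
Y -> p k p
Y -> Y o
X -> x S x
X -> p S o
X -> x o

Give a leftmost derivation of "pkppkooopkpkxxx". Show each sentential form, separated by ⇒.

S⇒YS⇒YoS⇒YooS⇒YoooS⇒YpkoooS⇒pkppkoooS⇒pkppkoooYS⇒pkppkooopkpS⇒pkppkooopkpkX⇒pkppkooopkpkxSx⇒pkppkooopkpkxxx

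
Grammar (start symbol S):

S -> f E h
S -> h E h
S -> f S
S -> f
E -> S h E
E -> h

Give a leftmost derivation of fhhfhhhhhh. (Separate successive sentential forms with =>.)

S => fS => fhEh => fhShEh => fhhEhhEh => fhhShEhhEh => fhhfhEhhEh => fhhfhhhhEh => fhhfhhhhhh

S => fS   [S -> f S]
fS => fhEh   [S -> h E h]
fhEh => fhShEh   [E -> S h E]
fhShEh => fhhEhhEh   [S -> h E h]
fhhEhhEh => fhhShEhhEh   [E -> S h E]
fhhShEhhEh => fhhfhEhhEh   [S -> f]
fhhfhEhhEh => fhhfhhhhEh   [E -> h]
fhhfhhhhEh => fhhfhhhhhh   [E -> h]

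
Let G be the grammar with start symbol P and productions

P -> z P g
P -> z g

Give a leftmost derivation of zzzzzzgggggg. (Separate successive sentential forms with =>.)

P=>zPg=>zzPgg=>zzzPggg=>zzzzPgggg=>zzzzzPggggg=>zzzzzzgggggg

P => zPg   [P -> z P g]
zPg => zzPgg   [P -> z P g]
zzPgg => zzzPggg   [P -> z P g]
zzzPggg => zzzzPgggg   [P -> z P g]
zzzzPgggg => zzzzzPggggg   [P -> z P g]
zzzzzPggggg => zzzzzzgggggg   [P -> z g]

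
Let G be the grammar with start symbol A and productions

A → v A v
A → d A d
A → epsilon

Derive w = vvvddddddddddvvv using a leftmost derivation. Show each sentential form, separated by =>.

A => vAv => vvAvv => vvvAvvv => vvvdAdvvv => vvvddAddvvv => vvvdddAdddvvv => vvvddddAddddvvv => vvvdddddAdddddvvv => vvvddddddddddvvv

A => vAv   [A → v A v]
vAv => vvAvv   [A → v A v]
vvAvv => vvvAvvv   [A → v A v]
vvvAvvv => vvvdAdvvv   [A → d A d]
vvvdAdvvv => vvvddAddvvv   [A → d A d]
vvvddAddvvv => vvvdddAdddvvv   [A → d A d]
vvvdddAdddvvv => vvvddddAddddvvv   [A → d A d]
vvvddddAddddvvv => vvvdddddAdddddvvv   [A → d A d]
vvvdddddAdddddvvv => vvvddddddddddvvv   [A → epsilon]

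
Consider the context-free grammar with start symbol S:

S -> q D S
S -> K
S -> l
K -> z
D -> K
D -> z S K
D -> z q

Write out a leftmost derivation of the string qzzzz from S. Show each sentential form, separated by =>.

S => qDS   [S -> q D S]
qDS => qzSKS   [D -> z S K]
qzSKS => qzKKS   [S -> K]
qzKKS => qzzKS   [K -> z]
qzzKS => qzzzS   [K -> z]
qzzzS => qzzzK   [S -> K]
qzzzK => qzzzz   [K -> z]

S=>qDS=>qzSKS=>qzKKS=>qzzKS=>qzzzS=>qzzzK=>qzzzz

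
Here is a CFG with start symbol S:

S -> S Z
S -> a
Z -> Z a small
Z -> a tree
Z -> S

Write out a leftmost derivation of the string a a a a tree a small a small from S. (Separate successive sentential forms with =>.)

S => S Z => a Z => a Z a small => a Z a small a small => a S a small a small => a S Z a small a small => a S Z Z a small a small => a a Z Z a small a small => a a S Z a small a small => a a a Z a small a small => a a a a tree a small a small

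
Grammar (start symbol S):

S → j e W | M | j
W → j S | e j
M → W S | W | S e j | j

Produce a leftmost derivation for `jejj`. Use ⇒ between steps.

S ⇒ jeW ⇒ jejS ⇒ jejj

S ⇒ jeW   [S → j e W]
jeW ⇒ jejS   [W → j S]
jejS ⇒ jejj   [S → j]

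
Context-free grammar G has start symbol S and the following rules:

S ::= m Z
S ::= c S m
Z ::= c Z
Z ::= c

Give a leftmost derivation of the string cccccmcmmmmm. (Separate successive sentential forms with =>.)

S => cSm   [S ::= c S m]
cSm => ccSmm   [S ::= c S m]
ccSmm => cccSmmm   [S ::= c S m]
cccSmmm => ccccSmmmm   [S ::= c S m]
ccccSmmmm => cccccSmmmmm   [S ::= c S m]
cccccSmmmmm => cccccmZmmmmm   [S ::= m Z]
cccccmZmmmmm => cccccmcmmmmm   [Z ::= c]

S=>cSm=>ccSmm=>cccSmmm=>ccccSmmmm=>cccccSmmmmm=>cccccmZmmmmm=>cccccmcmmmmm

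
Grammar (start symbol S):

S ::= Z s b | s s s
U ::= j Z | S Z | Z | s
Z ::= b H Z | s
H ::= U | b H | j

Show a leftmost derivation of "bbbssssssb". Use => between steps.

S => Zsb => bHZsb => bbHZsb => bbbHZsb => bbbUZsb => bbbSZZsb => bbbsssZZsb => bbbssssZsb => bbbssssssb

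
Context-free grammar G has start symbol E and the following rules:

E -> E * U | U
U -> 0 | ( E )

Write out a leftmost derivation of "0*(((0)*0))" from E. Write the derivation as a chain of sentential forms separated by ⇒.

E ⇒ E*U ⇒ U*U ⇒ 0*U ⇒ 0*(E) ⇒ 0*(U) ⇒ 0*((E)) ⇒ 0*((E*U)) ⇒ 0*((U*U)) ⇒ 0*(((E)*U)) ⇒ 0*(((U)*U)) ⇒ 0*(((0)*U)) ⇒ 0*(((0)*0))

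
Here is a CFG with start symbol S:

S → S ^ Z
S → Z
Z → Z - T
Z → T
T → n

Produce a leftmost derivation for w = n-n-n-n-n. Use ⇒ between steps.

S ⇒ Z   [S → Z]
Z ⇒ Z-T   [Z → Z - T]
Z-T ⇒ Z-T-T   [Z → Z - T]
Z-T-T ⇒ Z-T-T-T   [Z → Z - T]
Z-T-T-T ⇒ Z-T-T-T-T   [Z → Z - T]
Z-T-T-T-T ⇒ T-T-T-T-T   [Z → T]
T-T-T-T-T ⇒ n-T-T-T-T   [T → n]
n-T-T-T-T ⇒ n-n-T-T-T   [T → n]
n-n-T-T-T ⇒ n-n-n-T-T   [T → n]
n-n-n-T-T ⇒ n-n-n-n-T   [T → n]
n-n-n-n-T ⇒ n-n-n-n-n   [T → n]

S ⇒ Z ⇒ Z-T ⇒ Z-T-T ⇒ Z-T-T-T ⇒ Z-T-T-T-T ⇒ T-T-T-T-T ⇒ n-T-T-T-T ⇒ n-n-T-T-T ⇒ n-n-n-T-T ⇒ n-n-n-n-T ⇒ n-n-n-n-n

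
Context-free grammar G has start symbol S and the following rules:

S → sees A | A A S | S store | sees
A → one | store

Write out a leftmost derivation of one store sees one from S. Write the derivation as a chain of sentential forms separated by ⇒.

S ⇒ A A S   [S → A A S]
A A S ⇒ one A S   [A → one]
one A S ⇒ one store S   [A → store]
one store S ⇒ one store sees A   [S → sees A]
one store sees A ⇒ one store sees one   [A → one]

S ⇒ A A S ⇒ one A S ⇒ one store S ⇒ one store sees A ⇒ one store sees one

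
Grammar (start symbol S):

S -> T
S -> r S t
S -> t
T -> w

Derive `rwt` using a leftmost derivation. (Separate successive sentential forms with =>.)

S => rSt => rTt => rwt

S => rSt   [S -> r S t]
rSt => rTt   [S -> T]
rTt => rwt   [T -> w]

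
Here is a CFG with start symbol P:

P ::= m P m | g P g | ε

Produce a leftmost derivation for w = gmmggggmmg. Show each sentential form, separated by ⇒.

P ⇒ gPg ⇒ gmPmg ⇒ gmmPmmg ⇒ gmmgPgmmg ⇒ gmmggPggmmg ⇒ gmmggggmmg

P ⇒ gPg   [P ::= g P g]
gPg ⇒ gmPmg   [P ::= m P m]
gmPmg ⇒ gmmPmmg   [P ::= m P m]
gmmPmmg ⇒ gmmgPgmmg   [P ::= g P g]
gmmgPgmmg ⇒ gmmggPggmmg   [P ::= g P g]
gmmggPggmmg ⇒ gmmggggmmg   [P ::= ε]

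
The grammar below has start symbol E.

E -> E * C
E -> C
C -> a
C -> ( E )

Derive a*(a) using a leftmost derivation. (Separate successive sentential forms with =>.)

E=>E*C=>C*C=>a*C=>a*(E)=>a*(C)=>a*(a)

E => E*C   [E -> E * C]
E*C => C*C   [E -> C]
C*C => a*C   [C -> a]
a*C => a*(E)   [C -> ( E )]
a*(E) => a*(C)   [E -> C]
a*(C) => a*(a)   [C -> a]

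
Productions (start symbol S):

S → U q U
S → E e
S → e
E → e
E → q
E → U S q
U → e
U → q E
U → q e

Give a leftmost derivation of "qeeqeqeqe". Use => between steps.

S => Ee => USqe => qeSqe => qeEeqe => qeUSqeqe => qeeSqeqe => qeeEeqeqe => qeeqeqeqe

S => Ee   [S → E e]
Ee => USqe   [E → U S q]
USqe => qeSqe   [U → q e]
qeSqe => qeEeqe   [S → E e]
qeEeqe => qeUSqeqe   [E → U S q]
qeUSqeqe => qeeSqeqe   [U → e]
qeeSqeqe => qeeEeqeqe   [S → E e]
qeeEeqeqe => qeeqeqeqe   [E → q]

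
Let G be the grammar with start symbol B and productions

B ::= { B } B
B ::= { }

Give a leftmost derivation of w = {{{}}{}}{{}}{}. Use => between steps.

B => {B}B => {{B}B}B => {{{}}B}B => {{{}}{}}B => {{{}}{}}{B}B => {{{}}{}}{{}}B => {{{}}{}}{{}}{}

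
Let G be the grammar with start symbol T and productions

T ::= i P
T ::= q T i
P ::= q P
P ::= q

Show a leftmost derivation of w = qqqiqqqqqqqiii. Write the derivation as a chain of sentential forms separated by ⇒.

T ⇒ qTi ⇒ qqTii ⇒ qqqTiii ⇒ qqqiPiii ⇒ qqqiqPiii ⇒ qqqiqqPiii ⇒ qqqiqqqPiii ⇒ qqqiqqqqPiii ⇒ qqqiqqqqqPiii ⇒ qqqiqqqqqqPiii ⇒ qqqiqqqqqqqiii

T ⇒ qTi   [T ::= q T i]
qTi ⇒ qqTii   [T ::= q T i]
qqTii ⇒ qqqTiii   [T ::= q T i]
qqqTiii ⇒ qqqiPiii   [T ::= i P]
qqqiPiii ⇒ qqqiqPiii   [P ::= q P]
qqqiqPiii ⇒ qqqiqqPiii   [P ::= q P]
qqqiqqPiii ⇒ qqqiqqqPiii   [P ::= q P]
qqqiqqqPiii ⇒ qqqiqqqqPiii   [P ::= q P]
qqqiqqqqPiii ⇒ qqqiqqqqqPiii   [P ::= q P]
qqqiqqqqqPiii ⇒ qqqiqqqqqqPiii   [P ::= q P]
qqqiqqqqqqPiii ⇒ qqqiqqqqqqqiii   [P ::= q]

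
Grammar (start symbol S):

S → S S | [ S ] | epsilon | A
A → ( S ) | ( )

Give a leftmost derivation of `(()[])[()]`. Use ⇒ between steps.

S ⇒ SS ⇒ AS ⇒ (S)S ⇒ (SS)S ⇒ (AS)S ⇒ (()S)S ⇒ (()[S])S ⇒ (()[])S ⇒ (()[])[S] ⇒ (()[])[A] ⇒ (()[])[(S)] ⇒ (()[])[()]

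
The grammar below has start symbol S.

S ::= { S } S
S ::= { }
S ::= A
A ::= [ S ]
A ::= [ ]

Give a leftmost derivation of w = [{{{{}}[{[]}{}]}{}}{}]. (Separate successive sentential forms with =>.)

S => A   [S ::= A]
A => [S]   [A ::= [ S ]]
[S] => [{S}S]   [S ::= { S } S]
[{S}S] => [{{S}S}S]   [S ::= { S } S]
[{{S}S}S] => [{{{S}S}S}S]   [S ::= { S } S]
[{{{S}S}S}S] => [{{{{}}S}S}S]   [S ::= { }]
[{{{{}}S}S}S] => [{{{{}}A}S}S]   [S ::= A]
[{{{{}}A}S}S] => [{{{{}}[S]}S}S]   [A ::= [ S ]]
[{{{{}}[S]}S}S] => [{{{{}}[{S}S]}S}S]   [S ::= { S } S]
[{{{{}}[{S}S]}S}S] => [{{{{}}[{A}S]}S}S]   [S ::= A]
[{{{{}}[{A}S]}S}S] => [{{{{}}[{[]}S]}S}S]   [A ::= [ ]]
[{{{{}}[{[]}S]}S}S] => [{{{{}}[{[]}{}]}S}S]   [S ::= { }]
[{{{{}}[{[]}{}]}S}S] => [{{{{}}[{[]}{}]}{}}S]   [S ::= { }]
[{{{{}}[{[]}{}]}{}}S] => [{{{{}}[{[]}{}]}{}}{}]   [S ::= { }]

S => A => [S] => [{S}S] => [{{S}S}S] => [{{{S}S}S}S] => [{{{{}}S}S}S] => [{{{{}}A}S}S] => [{{{{}}[S]}S}S] => [{{{{}}[{S}S]}S}S] => [{{{{}}[{A}S]}S}S] => [{{{{}}[{[]}S]}S}S] => [{{{{}}[{[]}{}]}S}S] => [{{{{}}[{[]}{}]}{}}S] => [{{{{}}[{[]}{}]}{}}{}]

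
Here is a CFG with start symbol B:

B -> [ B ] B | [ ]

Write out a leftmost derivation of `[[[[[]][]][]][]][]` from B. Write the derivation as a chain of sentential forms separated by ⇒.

B⇒[B]B⇒[[B]B]B⇒[[[B]B]B]B⇒[[[[B]B]B]B]B⇒[[[[[]]B]B]B]B⇒[[[[[]][]]B]B]B⇒[[[[[]][]][]]B]B⇒[[[[[]][]][]][]]B⇒[[[[[]][]][]][]][]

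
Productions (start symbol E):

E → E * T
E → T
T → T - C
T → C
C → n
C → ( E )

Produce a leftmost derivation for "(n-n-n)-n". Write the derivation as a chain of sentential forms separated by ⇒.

E ⇒ T   [E → T]
T ⇒ T-C   [T → T - C]
T-C ⇒ C-C   [T → C]
C-C ⇒ (E)-C   [C → ( E )]
(E)-C ⇒ (T)-C   [E → T]
(T)-C ⇒ (T-C)-C   [T → T - C]
(T-C)-C ⇒ (T-C-C)-C   [T → T - C]
(T-C-C)-C ⇒ (C-C-C)-C   [T → C]
(C-C-C)-C ⇒ (n-C-C)-C   [C → n]
(n-C-C)-C ⇒ (n-n-C)-C   [C → n]
(n-n-C)-C ⇒ (n-n-n)-C   [C → n]
(n-n-n)-C ⇒ (n-n-n)-n   [C → n]

E ⇒ T ⇒ T-C ⇒ C-C ⇒ (E)-C ⇒ (T)-C ⇒ (T-C)-C ⇒ (T-C-C)-C ⇒ (C-C-C)-C ⇒ (n-C-C)-C ⇒ (n-n-C)-C ⇒ (n-n-n)-C ⇒ (n-n-n)-n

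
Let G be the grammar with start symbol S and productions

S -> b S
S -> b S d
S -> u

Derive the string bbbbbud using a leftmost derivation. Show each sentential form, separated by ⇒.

S⇒bS⇒bbS⇒bbbS⇒bbbbS⇒bbbbbSd⇒bbbbbud

S ⇒ bS   [S -> b S]
bS ⇒ bbS   [S -> b S]
bbS ⇒ bbbS   [S -> b S]
bbbS ⇒ bbbbS   [S -> b S]
bbbbS ⇒ bbbbbSd   [S -> b S d]
bbbbbSd ⇒ bbbbbud   [S -> u]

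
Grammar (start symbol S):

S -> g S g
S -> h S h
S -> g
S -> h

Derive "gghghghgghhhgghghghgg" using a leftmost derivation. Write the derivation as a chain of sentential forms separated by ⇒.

S ⇒ gSg ⇒ ggSgg ⇒ gghShgg ⇒ gghgSghgg ⇒ gghghShghgg ⇒ gghghgSghghgg ⇒ gghghghShghghgg ⇒ gghghghgSghghghgg ⇒ gghghghggSgghghghgg ⇒ gghghghgghShgghghghgg ⇒ gghghghgghhhgghghghgg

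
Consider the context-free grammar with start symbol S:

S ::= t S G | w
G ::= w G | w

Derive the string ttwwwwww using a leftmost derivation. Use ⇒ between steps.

S⇒tSG⇒ttSGG⇒ttwGG⇒ttwwGG⇒ttwwwG⇒ttwwwwG⇒ttwwwwwG⇒ttwwwwww

S ⇒ tSG   [S ::= t S G]
tSG ⇒ ttSGG   [S ::= t S G]
ttSGG ⇒ ttwGG   [S ::= w]
ttwGG ⇒ ttwwGG   [G ::= w G]
ttwwGG ⇒ ttwwwG   [G ::= w]
ttwwwG ⇒ ttwwwwG   [G ::= w G]
ttwwwwG ⇒ ttwwwwwG   [G ::= w G]
ttwwwwwG ⇒ ttwwwwww   [G ::= w]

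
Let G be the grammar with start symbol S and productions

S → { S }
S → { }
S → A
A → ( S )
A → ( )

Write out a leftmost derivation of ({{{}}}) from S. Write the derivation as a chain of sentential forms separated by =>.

S => A   [S → A]
A => (S)   [A → ( S )]
(S) => ({S})   [S → { S }]
({S}) => ({{S}})   [S → { S }]
({{S}}) => ({{{}}})   [S → { }]

S=>A=>(S)=>({S})=>({{S}})=>({{{}}})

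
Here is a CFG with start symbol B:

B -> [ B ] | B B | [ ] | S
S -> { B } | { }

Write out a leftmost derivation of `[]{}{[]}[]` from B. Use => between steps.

B => BB => BBB => BBBB => []BBB => []SBB => []{}BB => []{}SB => []{}{B}B => []{}{[]}B => []{}{[]}[]

B => BB   [B -> B B]
BB => BBB   [B -> B B]
BBB => BBBB   [B -> B B]
BBBB => []BBB   [B -> [ ]]
[]BBB => []SBB   [B -> S]
[]SBB => []{}BB   [S -> { }]
[]{}BB => []{}SB   [B -> S]
[]{}SB => []{}{B}B   [S -> { B }]
[]{}{B}B => []{}{[]}B   [B -> [ ]]
[]{}{[]}B => []{}{[]}[]   [B -> [ ]]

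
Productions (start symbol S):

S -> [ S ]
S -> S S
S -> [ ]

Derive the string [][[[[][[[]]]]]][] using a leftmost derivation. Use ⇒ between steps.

S ⇒ SS ⇒ []S ⇒ []SS ⇒ [][S]S ⇒ [][[S]]S ⇒ [][[[S]]]S ⇒ [][[[SS]]]S ⇒ [][[[[]S]]]S ⇒ [][[[[][S]]]]S ⇒ [][[[[][[S]]]]]S ⇒ [][[[[][[[]]]]]]S ⇒ [][[[[][[[]]]]]][]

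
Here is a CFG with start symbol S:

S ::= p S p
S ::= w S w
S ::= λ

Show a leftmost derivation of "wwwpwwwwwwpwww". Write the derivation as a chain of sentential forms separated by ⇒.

S ⇒ wSw   [S ::= w S w]
wSw ⇒ wwSww   [S ::= w S w]
wwSww ⇒ wwwSwww   [S ::= w S w]
wwwSwww ⇒ wwwpSpwww   [S ::= p S p]
wwwpSpwww ⇒ wwwpwSwpwww   [S ::= w S w]
wwwpwSwpwww ⇒ wwwpwwSwwpwww   [S ::= w S w]
wwwpwwSwwpwww ⇒ wwwpwwwSwwwpwww   [S ::= w S w]
wwwpwwwSwwwpwww ⇒ wwwpwwwwwwpwww   [S ::= λ]

S ⇒ wSw ⇒ wwSww ⇒ wwwSwww ⇒ wwwpSpwww ⇒ wwwpwSwpwww ⇒ wwwpwwSwwpwww ⇒ wwwpwwwSwwwpwww ⇒ wwwpwwwwwwpwww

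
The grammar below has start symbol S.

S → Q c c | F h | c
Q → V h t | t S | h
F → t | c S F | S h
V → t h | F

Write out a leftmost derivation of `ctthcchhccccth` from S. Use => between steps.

S => Fh   [S → F h]
Fh => cSFh   [F → c S F]
cSFh => cQccFh   [S → Q c c]
cQccFh => ctSccFh   [Q → t S]
ctSccFh => ctQccccFh   [S → Q c c]
ctQccccFh => cttSccccFh   [Q → t S]
cttSccccFh => cttFhccccFh   [S → F h]
cttFhccccFh => cttShhccccFh   [F → S h]
cttShhccccFh => cttQcchhccccFh   [S → Q c c]
cttQcchhccccFh => ctthcchhccccFh   [Q → h]
ctthcchhccccFh => ctthcchhccccth   [F → t]

S => Fh => cSFh => cQccFh => ctSccFh => ctQccccFh => cttSccccFh => cttFhccccFh => cttShhccccFh => cttQcchhccccFh => ctthcchhccccFh => ctthcchhccccth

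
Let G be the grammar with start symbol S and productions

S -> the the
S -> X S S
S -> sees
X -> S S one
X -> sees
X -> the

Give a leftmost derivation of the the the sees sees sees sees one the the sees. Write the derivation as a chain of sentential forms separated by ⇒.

S ⇒ X S S ⇒ S S one S S ⇒ the the S one S S ⇒ the the X S S one S S ⇒ the the the S S one S S ⇒ the the the sees S one S S ⇒ the the the sees X S S one S S ⇒ the the the sees sees S S one S S ⇒ the the the sees sees sees S one S S ⇒ the the the sees sees sees sees one S S ⇒ the the the sees sees sees sees one the the S ⇒ the the the sees sees sees sees one the the sees

S ⇒ X S S   [S -> X S S]
X S S ⇒ S S one S S   [X -> S S one]
S S one S S ⇒ the the S one S S   [S -> the the]
the the S one S S ⇒ the the X S S one S S   [S -> X S S]
the the X S S one S S ⇒ the the the S S one S S   [X -> the]
the the the S S one S S ⇒ the the the sees S one S S   [S -> sees]
the the the sees S one S S ⇒ the the the sees X S S one S S   [S -> X S S]
the the the sees X S S one S S ⇒ the the the sees sees S S one S S   [X -> sees]
the the the sees sees S S one S S ⇒ the the the sees sees sees S one S S   [S -> sees]
the the the sees sees sees S one S S ⇒ the the the sees sees sees sees one S S   [S -> sees]
the the the sees sees sees sees one S S ⇒ the the the sees sees sees sees one the the S   [S -> the the]
the the the sees sees sees sees one the the S ⇒ the the the sees sees sees sees one the the sees   [S -> sees]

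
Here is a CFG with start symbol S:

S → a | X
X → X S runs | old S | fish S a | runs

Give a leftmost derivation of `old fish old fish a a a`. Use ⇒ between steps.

S ⇒ X ⇒ old S ⇒ old X ⇒ old fish S a ⇒ old fish X a ⇒ old fish old S a ⇒ old fish old X a ⇒ old fish old fish S a a ⇒ old fish old fish a a a

S ⇒ X   [S → X]
X ⇒ old S   [X → old S]
old S ⇒ old X   [S → X]
old X ⇒ old fish S a   [X → fish S a]
old fish S a ⇒ old fish X a   [S → X]
old fish X a ⇒ old fish old S a   [X → old S]
old fish old S a ⇒ old fish old X a   [S → X]
old fish old X a ⇒ old fish old fish S a a   [X → fish S a]
old fish old fish S a a ⇒ old fish old fish a a a   [S → a]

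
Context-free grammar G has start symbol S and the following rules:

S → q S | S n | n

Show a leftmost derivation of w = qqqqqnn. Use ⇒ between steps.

S ⇒ Sn   [S → S n]
Sn ⇒ qSn   [S → q S]
qSn ⇒ qqSn   [S → q S]
qqSn ⇒ qqqSn   [S → q S]
qqqSn ⇒ qqqqSn   [S → q S]
qqqqSn ⇒ qqqqqSn   [S → q S]
qqqqqSn ⇒ qqqqqnn   [S → n]

S ⇒ Sn ⇒ qSn ⇒ qqSn ⇒ qqqSn ⇒ qqqqSn ⇒ qqqqqSn ⇒ qqqqqnn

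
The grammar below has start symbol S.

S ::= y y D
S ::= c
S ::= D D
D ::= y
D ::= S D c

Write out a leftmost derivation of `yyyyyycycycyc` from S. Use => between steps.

S => yyD   [S ::= y y D]
yyD => yySDc   [D ::= S D c]
yySDc => yyyyDDc   [S ::= y y D]
yyyyDDc => yyyySDcDc   [D ::= S D c]
yyyySDcDc => yyyyyyDDcDc   [S ::= y y D]
yyyyyyDDcDc => yyyyyySDcDcDc   [D ::= S D c]
yyyyyySDcDcDc => yyyyyycDcDcDc   [S ::= c]
yyyyyycDcDcDc => yyyyyycycDcDc   [D ::= y]
yyyyyycycDcDc => yyyyyycycycDc   [D ::= y]
yyyyyycycycDc => yyyyyycycycyc   [D ::= y]

S => yyD => yySDc => yyyyDDc => yyyySDcDc => yyyyyyDDcDc => yyyyyySDcDcDc => yyyyyycDcDcDc => yyyyyycycDcDc => yyyyyycycycDc => yyyyyycycycyc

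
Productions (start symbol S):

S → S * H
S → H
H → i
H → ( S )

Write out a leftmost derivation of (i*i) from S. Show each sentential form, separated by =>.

S => H => (S) => (S*H) => (H*H) => (i*H) => (i*i)

S => H   [S → H]
H => (S)   [H → ( S )]
(S) => (S*H)   [S → S * H]
(S*H) => (H*H)   [S → H]
(H*H) => (i*H)   [H → i]
(i*H) => (i*i)   [H → i]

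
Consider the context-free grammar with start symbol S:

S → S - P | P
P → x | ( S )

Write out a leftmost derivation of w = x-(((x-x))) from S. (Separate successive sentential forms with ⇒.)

S ⇒ S-P ⇒ P-P ⇒ x-P ⇒ x-(S) ⇒ x-(P) ⇒ x-((S)) ⇒ x-((P)) ⇒ x-(((S))) ⇒ x-(((S-P))) ⇒ x-(((P-P))) ⇒ x-(((x-P))) ⇒ x-(((x-x)))

S ⇒ S-P   [S → S - P]
S-P ⇒ P-P   [S → P]
P-P ⇒ x-P   [P → x]
x-P ⇒ x-(S)   [P → ( S )]
x-(S) ⇒ x-(P)   [S → P]
x-(P) ⇒ x-((S))   [P → ( S )]
x-((S)) ⇒ x-((P))   [S → P]
x-((P)) ⇒ x-(((S)))   [P → ( S )]
x-(((S))) ⇒ x-(((S-P)))   [S → S - P]
x-(((S-P))) ⇒ x-(((P-P)))   [S → P]
x-(((P-P))) ⇒ x-(((x-P)))   [P → x]
x-(((x-P))) ⇒ x-(((x-x)))   [P → x]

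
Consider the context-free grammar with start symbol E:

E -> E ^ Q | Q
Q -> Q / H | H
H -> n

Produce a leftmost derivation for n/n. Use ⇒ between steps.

E ⇒ Q ⇒ Q/H ⇒ H/H ⇒ n/H ⇒ n/n

E ⇒ Q   [E -> Q]
Q ⇒ Q/H   [Q -> Q / H]
Q/H ⇒ H/H   [Q -> H]
H/H ⇒ n/H   [H -> n]
n/H ⇒ n/n   [H -> n]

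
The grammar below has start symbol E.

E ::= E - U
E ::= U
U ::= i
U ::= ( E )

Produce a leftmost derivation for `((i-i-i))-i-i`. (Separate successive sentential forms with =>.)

E=>E-U=>E-U-U=>U-U-U=>(E)-U-U=>(U)-U-U=>((E))-U-U=>((E-U))-U-U=>((E-U-U))-U-U=>((U-U-U))-U-U=>((i-U-U))-U-U=>((i-i-U))-U-U=>((i-i-i))-U-U=>((i-i-i))-i-U=>((i-i-i))-i-i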